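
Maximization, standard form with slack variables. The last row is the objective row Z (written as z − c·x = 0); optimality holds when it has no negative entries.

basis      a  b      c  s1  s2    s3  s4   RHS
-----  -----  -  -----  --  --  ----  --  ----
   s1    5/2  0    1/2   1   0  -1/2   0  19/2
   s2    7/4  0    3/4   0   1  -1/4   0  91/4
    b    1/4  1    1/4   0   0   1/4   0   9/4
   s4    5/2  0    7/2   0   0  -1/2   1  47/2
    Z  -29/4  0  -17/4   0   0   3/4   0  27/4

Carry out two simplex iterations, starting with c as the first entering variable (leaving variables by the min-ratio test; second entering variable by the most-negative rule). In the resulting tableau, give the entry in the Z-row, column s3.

Ratio test on column c — row 1: (19/2)/(1/2) = 19; row 2: (91/4)/(3/4) = 91/3; row 3: (9/4)/(1/4) = 9; row 4: (47/2)/(7/2) = 47/7. Minimum is 47/7 at row 4 (s4 leaves); pivot element 7/2.
Divide row 4 by 7/2; eliminate column c from the other rows.
Second iteration: most negative Z-row entry is -59/14 in column a, so a enters.
Ratio test on column a — row 1: (43/7)/(15/7) = 43/15; row 2: (124/7)/(17/14) = 248/17; row 3: (4/7)/(1/14) = 8; row 4: (47/7)/(5/7) = 47/5. Minimum is 43/15 at row 1 (s1 leaves); pivot element 15/7.
Divide row 1 by 15/7; eliminate column a from the other rows.
After both pivots, the entry at the Z-row, column s3 is -7/10.

-7/10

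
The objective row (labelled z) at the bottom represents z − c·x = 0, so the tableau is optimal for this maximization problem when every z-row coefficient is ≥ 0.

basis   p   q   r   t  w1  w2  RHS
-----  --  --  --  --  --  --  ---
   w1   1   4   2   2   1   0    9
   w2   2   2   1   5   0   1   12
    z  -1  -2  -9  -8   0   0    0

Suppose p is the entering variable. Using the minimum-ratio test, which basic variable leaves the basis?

Column p entries and ratios — w1: 9/1 = 9; w2: 12/2 = 6.
Smallest ratio is 6 in the row of w2, so w2 leaves.

w2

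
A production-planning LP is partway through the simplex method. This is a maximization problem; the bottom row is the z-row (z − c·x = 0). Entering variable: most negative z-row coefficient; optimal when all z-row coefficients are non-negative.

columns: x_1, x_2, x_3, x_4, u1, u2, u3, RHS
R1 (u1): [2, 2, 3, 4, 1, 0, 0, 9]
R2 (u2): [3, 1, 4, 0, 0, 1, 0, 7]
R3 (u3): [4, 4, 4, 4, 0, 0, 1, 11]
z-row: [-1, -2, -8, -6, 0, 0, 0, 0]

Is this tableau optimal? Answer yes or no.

no

The z-row has a negative entry -8 in column x_3, so it is not optimal.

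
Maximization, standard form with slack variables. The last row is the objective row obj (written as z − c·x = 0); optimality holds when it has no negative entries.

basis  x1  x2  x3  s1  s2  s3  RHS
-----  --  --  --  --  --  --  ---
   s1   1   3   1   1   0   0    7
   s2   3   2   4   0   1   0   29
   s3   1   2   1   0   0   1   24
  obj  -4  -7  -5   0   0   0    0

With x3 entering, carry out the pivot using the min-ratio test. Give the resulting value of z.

Ratio test on column x3 — row 1: 7/1 = 7; row 2: 29/4 = 29/4; row 3: 24/1 = 24. Minimum is 7 at row 1 (s1 leaves); pivot element 1.
Pivot on row 1; the obj-row RHS becomes 0 − (-5)·7 = 35.

35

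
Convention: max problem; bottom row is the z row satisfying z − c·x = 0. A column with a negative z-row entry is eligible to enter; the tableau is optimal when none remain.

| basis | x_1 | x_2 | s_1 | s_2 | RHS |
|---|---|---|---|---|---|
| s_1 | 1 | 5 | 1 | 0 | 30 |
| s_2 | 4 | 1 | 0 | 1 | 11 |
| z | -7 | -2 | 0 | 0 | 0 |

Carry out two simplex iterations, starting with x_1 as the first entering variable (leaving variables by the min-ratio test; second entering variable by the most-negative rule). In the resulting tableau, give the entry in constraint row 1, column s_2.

Ratio test on column x_1 — row 1: 30/1 = 30; row 2: 11/4 = 11/4. Minimum is 11/4 at row 2 (s_2 leaves); pivot element 4.
Divide row 2 by 4; eliminate column x_1 from the other rows.
Second iteration: most negative z-row entry is -1/4 in column x_2, so x_2 enters.
Ratio test on column x_2 — row 1: (109/4)/(19/4) = 109/19; row 2: (11/4)/(1/4) = 11. Minimum is 109/19 at row 1 (s_1 leaves); pivot element 19/4.
Divide row 1 by 19/4; eliminate column x_2 from the other rows.
After both pivots, the entry at constraint row 1, column s_2 is -1/19.

-1/19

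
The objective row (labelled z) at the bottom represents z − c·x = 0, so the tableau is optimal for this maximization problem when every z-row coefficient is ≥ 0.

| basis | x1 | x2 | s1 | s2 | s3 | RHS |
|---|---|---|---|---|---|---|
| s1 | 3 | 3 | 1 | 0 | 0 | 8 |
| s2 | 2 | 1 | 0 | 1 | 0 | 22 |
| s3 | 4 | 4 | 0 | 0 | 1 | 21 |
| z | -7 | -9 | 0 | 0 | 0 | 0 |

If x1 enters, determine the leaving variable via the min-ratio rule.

s1

Column x1 entries and ratios — s1: 8/3 = 8/3; s2: 22/2 = 11; s3: 21/4 = 21/4.
Smallest ratio is 8/3 in the row of s1, so s1 leaves.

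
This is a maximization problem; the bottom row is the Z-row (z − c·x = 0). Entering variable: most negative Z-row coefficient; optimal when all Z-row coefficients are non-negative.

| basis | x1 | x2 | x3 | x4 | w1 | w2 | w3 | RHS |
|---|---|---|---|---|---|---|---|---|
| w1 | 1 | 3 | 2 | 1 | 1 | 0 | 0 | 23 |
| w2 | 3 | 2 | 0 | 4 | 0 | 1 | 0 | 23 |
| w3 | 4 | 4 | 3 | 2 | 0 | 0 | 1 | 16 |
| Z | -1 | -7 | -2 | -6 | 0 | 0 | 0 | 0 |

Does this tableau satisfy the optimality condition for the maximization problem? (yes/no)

The Z-row has a negative entry -7 in column x2, so it is not optimal.

no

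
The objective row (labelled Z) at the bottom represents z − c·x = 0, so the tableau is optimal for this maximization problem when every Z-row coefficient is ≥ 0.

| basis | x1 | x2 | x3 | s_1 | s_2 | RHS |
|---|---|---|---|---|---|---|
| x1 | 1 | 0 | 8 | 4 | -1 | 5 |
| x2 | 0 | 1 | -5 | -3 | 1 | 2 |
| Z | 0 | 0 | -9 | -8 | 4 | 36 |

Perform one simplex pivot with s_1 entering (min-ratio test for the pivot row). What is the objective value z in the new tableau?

46

Ratio test on column s_1 — row 1: 5/4 = 5/4; row 2: entry -3 ≤ 0. Minimum is 5/4 at row 1 (x1 leaves); pivot element 4.
Pivot on row 1; the Z-row RHS becomes 36 − (-8)·(5/4) = 46.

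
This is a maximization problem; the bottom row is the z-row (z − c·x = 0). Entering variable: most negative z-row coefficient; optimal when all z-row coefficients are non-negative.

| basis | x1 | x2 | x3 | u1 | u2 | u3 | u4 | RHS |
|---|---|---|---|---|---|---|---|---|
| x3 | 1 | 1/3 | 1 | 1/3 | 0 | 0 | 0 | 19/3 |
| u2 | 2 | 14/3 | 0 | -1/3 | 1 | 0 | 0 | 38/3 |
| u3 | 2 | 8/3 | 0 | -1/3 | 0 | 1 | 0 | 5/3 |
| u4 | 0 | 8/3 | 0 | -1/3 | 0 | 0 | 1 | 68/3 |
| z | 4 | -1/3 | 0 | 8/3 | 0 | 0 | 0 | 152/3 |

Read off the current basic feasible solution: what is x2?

x2 is not in the basis, so in the current basic feasible solution x2 = 0.

0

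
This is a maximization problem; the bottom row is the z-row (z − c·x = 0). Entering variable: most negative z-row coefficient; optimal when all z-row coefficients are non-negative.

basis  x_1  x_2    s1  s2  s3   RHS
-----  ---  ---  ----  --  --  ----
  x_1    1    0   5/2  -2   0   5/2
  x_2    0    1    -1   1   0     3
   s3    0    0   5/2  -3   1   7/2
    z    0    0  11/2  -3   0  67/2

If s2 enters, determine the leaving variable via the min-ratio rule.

x_2

Column s2 entries and ratios — x_1: -2 ≤ 0, skip; x_2: 3/1 = 3; s3: -3 ≤ 0, skip.
Smallest ratio is 3 in the row of x_2, so x_2 leaves.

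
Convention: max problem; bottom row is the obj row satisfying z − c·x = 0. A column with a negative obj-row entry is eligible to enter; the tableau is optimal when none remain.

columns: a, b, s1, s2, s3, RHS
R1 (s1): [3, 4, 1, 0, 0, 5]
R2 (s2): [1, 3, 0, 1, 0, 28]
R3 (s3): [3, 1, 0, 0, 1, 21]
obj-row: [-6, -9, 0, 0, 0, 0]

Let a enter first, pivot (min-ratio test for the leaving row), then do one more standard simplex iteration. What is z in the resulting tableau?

Ratio test on column a — row 1: 5/3 = 5/3; row 2: 28/1 = 28; row 3: 21/3 = 7. Minimum is 5/3 at row 1 (s1 leaves); pivot element 3.
Pivot on row 1; the obj-row RHS becomes 0 − (-6)·(5/3) = 10.
Next entering variable (most negative obj-row entry -1): b.
Ratio test on column b — row 1: (5/3)/(4/3) = 5/4; row 2: (79/3)/(5/3) = 79/5; row 3: entry -3 ≤ 0. Minimum is 5/4 at row 1 (a leaves); pivot element 4/3.
After the second pivot the obj-row RHS is 10 − (-1)·(5/4) = 45/4.

45/4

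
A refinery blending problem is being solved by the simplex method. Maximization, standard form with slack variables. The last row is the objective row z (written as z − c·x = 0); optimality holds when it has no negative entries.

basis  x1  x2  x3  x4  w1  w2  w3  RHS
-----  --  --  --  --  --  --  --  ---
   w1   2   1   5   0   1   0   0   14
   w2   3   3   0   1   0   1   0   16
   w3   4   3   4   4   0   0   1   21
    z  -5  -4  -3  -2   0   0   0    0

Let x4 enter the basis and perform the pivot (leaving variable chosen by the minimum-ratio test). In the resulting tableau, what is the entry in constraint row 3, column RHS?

Ratio test on column x4 — row 1: entry 0 ≤ 0; row 2: 16/1 = 16; row 3: 21/4 = 21/4. Minimum is 21/4 at row 3 (w3 leaves); pivot element 4.
Divide row 3 by 4; eliminate column x4 from the other rows.
In the new row 3, the RHS entry is the old entry divided by the pivot: 21/4 = 21/4.

21/4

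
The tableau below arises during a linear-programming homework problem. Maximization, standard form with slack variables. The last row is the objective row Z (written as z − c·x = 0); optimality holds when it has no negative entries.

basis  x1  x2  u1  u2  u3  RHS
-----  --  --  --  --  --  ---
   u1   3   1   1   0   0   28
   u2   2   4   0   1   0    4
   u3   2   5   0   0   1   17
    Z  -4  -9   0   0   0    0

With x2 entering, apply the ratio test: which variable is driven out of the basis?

u2

Column x2 entries and ratios — u1: 28/1 = 28; u2: 4/4 = 1; u3: 17/5 = 17/5.
Smallest ratio is 1 in the row of u2, so u2 leaves.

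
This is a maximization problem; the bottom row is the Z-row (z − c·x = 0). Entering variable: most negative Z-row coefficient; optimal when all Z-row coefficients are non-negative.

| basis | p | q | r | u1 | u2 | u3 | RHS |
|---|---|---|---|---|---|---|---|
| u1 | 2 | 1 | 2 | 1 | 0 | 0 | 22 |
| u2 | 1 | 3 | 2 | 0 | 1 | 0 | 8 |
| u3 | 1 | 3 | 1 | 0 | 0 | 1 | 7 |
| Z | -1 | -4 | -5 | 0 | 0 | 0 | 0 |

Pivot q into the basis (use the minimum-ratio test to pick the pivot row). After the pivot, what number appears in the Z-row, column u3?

Ratio test on column q — row 1: 22/1 = 22; row 2: 8/3 = 8/3; row 3: 7/3 = 7/3. Minimum is 7/3 at row 3 (u3 leaves); pivot element 3.
Divide row 3 by 3; eliminate column q from the other rows.
Z-row update in column u3: 0 − (-4)·(1/3) = 4/3.

4/3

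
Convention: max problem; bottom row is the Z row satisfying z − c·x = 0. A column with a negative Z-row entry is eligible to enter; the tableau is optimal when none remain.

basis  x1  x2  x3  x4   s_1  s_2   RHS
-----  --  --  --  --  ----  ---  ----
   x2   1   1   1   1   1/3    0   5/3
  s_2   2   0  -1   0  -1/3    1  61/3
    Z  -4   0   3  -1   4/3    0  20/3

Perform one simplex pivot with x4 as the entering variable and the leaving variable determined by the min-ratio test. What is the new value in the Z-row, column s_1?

Ratio test on column x4 — row 1: (5/3)/1 = 5/3; row 2: entry 0 ≤ 0. Minimum is 5/3 at row 1 (x2 leaves); pivot element 1.
Divide row 1 by 1; eliminate column x4 from the other rows.
Z-row update in column s_1: 4/3 − (-1)·(1/3) = 5/3.

5/3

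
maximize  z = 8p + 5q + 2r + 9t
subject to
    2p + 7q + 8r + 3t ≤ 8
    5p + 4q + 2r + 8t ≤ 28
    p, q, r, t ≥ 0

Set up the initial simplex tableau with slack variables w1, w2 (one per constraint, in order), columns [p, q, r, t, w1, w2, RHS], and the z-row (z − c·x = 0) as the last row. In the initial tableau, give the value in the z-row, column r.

-2

The z-row carries the negated objective coefficients: the r entry is -2.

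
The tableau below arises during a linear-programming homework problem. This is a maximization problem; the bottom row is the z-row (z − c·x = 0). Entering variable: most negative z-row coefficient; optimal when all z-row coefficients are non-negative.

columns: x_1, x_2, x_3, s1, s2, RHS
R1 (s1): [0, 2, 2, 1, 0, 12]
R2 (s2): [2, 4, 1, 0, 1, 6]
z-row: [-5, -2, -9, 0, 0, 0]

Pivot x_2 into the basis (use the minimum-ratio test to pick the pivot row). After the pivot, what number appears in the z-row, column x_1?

Ratio test on column x_2 — row 1: 12/2 = 6; row 2: 6/4 = 3/2. Minimum is 3/2 at row 2 (s2 leaves); pivot element 4.
Divide row 2 by 4; eliminate column x_2 from the other rows.
z-row update in column x_1: -5 − (-2)·(1/2) = -4.

-4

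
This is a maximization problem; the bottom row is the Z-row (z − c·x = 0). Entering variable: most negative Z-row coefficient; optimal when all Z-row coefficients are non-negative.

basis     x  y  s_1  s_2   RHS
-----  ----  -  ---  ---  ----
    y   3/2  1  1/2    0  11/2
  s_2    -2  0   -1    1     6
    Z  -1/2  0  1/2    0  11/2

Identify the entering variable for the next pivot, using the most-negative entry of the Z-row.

x

Negative Z-row entries: x: -1/2.
The most negative is -1/2 in column x, so x enters.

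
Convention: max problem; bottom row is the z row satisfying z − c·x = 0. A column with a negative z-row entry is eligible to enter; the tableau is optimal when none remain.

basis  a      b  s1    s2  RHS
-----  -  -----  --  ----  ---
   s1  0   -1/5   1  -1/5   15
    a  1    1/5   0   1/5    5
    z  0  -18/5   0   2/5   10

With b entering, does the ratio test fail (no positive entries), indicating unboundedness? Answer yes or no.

Column b has positive entries in row(s) 2, so the ratio test bounds it — not unbounded.

no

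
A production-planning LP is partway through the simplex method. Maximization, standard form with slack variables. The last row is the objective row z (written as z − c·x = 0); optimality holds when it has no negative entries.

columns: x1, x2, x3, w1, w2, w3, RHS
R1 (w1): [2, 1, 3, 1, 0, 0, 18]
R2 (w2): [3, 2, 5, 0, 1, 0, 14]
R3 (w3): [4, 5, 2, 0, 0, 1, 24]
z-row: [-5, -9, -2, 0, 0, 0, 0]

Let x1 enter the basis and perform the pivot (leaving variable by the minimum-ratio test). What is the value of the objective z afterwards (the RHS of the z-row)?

Ratio test on column x1 — row 1: 18/2 = 9; row 2: 14/3 = 14/3; row 3: 24/4 = 6. Minimum is 14/3 at row 2 (w2 leaves); pivot element 3.
Pivot on row 2; the z-row RHS becomes 0 − (-5)·(14/3) = 70/3.

70/3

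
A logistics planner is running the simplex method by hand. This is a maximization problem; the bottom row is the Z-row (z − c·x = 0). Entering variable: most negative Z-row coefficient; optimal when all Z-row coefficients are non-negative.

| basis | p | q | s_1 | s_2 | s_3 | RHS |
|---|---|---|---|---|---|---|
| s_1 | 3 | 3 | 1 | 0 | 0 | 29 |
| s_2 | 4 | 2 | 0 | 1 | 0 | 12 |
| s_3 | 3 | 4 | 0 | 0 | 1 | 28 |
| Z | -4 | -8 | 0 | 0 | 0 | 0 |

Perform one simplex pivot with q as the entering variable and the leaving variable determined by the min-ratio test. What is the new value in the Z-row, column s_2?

4

Ratio test on column q — row 1: 29/3 = 29/3; row 2: 12/2 = 6; row 3: 28/4 = 7. Minimum is 6 at row 2 (s_2 leaves); pivot element 2.
Divide row 2 by 2; eliminate column q from the other rows.
Z-row update in column s_2: 0 − (-8)·(1/2) = 4.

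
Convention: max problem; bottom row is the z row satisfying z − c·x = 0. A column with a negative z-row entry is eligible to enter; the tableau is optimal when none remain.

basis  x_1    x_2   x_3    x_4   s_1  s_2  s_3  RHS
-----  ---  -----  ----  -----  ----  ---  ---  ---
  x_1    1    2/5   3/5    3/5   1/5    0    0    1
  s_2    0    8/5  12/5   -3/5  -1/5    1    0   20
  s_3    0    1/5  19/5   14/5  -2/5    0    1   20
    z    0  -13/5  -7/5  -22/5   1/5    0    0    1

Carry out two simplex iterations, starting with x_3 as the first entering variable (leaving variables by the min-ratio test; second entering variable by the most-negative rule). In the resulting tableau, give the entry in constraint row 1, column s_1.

1/3

Ratio test on column x_3 — row 1: 1/(3/5) = 5/3; row 2: 20/(12/5) = 25/3; row 3: 20/(19/5) = 100/19. Minimum is 5/3 at row 1 (x_1 leaves); pivot element 3/5.
Divide row 1 by 3/5; eliminate column x_3 from the other rows.
Second iteration: most negative z-row entry is -3 in column x_4, so x_4 enters.
Ratio test on column x_4 — row 1: (5/3)/1 = 5/3; row 2: entry -3 ≤ 0; row 3: entry -1 ≤ 0. Minimum is 5/3 at row 1 (x_3 leaves); pivot element 1.
Divide row 1 by 1; eliminate column x_4 from the other rows.
After both pivots, the entry at constraint row 1, column s_1 is 1/3.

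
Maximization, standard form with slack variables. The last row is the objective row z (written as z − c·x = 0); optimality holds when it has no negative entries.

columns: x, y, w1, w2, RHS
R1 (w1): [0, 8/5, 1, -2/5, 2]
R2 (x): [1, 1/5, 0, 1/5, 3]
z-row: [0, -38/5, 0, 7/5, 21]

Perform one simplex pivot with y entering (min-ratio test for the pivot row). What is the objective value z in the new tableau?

Ratio test on column y — row 1: 2/(8/5) = 5/4; row 2: 3/(1/5) = 15. Minimum is 5/4 at row 1 (w1 leaves); pivot element 8/5.
Pivot on row 1; the z-row RHS becomes 21 − (-38/5)·(5/4) = 61/2.

61/2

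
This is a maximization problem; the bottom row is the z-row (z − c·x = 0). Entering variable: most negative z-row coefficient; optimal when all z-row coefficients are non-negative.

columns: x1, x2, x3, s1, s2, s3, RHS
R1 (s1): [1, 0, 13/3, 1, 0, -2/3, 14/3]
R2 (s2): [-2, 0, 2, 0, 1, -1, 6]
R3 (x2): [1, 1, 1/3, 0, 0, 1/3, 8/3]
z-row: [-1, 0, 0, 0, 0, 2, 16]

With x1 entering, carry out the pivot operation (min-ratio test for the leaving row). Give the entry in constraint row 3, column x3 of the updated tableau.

Ratio test on column x1 — row 1: (14/3)/1 = 14/3; row 2: entry -2 ≤ 0; row 3: (8/3)/1 = 8/3. Minimum is 8/3 at row 3 (x2 leaves); pivot element 1.
Divide row 3 by 1; eliminate column x1 from the other rows.
In the new row 3, the x3 entry is the old entry divided by the pivot: (1/3)/1 = 1/3.

1/3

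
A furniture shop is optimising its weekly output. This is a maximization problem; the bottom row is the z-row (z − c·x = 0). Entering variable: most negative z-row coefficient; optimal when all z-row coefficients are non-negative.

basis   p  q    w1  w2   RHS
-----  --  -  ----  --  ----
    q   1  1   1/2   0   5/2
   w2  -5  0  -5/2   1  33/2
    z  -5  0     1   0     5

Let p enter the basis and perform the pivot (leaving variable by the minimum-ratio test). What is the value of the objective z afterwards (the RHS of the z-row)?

Ratio test on column p — row 1: (5/2)/1 = 5/2; row 2: entry -5 ≤ 0. Minimum is 5/2 at row 1 (q leaves); pivot element 1.
Pivot on row 1; the z-row RHS becomes 5 − (-5)·(5/2) = 35/2.

35/2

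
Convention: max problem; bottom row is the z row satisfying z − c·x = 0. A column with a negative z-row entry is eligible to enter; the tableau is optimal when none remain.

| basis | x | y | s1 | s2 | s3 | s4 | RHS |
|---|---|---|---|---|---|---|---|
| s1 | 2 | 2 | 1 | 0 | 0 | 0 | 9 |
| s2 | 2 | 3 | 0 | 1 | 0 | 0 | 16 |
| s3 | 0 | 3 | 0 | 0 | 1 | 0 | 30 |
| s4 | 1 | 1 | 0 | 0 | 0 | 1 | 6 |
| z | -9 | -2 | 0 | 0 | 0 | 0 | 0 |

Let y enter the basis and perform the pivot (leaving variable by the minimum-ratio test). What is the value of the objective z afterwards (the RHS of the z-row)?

9

Ratio test on column y — row 1: 9/2 = 9/2; row 2: 16/3 = 16/3; row 3: 30/3 = 10; row 4: 6/1 = 6. Minimum is 9/2 at row 1 (s1 leaves); pivot element 2.
Pivot on row 1; the z-row RHS becomes 0 − (-2)·(9/2) = 9.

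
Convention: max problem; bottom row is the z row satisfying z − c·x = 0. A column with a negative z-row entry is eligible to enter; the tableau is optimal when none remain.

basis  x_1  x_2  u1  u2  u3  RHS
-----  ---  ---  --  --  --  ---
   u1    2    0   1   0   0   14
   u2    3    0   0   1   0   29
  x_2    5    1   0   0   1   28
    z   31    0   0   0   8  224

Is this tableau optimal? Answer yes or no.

yes

Every z-row coefficient is ≥ 0, so the tableau is optimal.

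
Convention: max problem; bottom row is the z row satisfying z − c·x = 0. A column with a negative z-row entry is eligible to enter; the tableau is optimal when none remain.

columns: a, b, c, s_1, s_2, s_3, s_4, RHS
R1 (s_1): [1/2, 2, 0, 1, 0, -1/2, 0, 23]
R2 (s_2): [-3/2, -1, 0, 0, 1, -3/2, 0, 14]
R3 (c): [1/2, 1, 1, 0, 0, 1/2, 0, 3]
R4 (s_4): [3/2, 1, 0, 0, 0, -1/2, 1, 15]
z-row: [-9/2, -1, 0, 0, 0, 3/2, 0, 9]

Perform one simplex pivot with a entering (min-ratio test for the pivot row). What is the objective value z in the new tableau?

36

Ratio test on column a — row 1: 23/(1/2) = 46; row 2: entry -3/2 ≤ 0; row 3: 3/(1/2) = 6; row 4: 15/(3/2) = 10. Minimum is 6 at row 3 (c leaves); pivot element 1/2.
Pivot on row 3; the z-row RHS becomes 9 − (-9/2)·6 = 36.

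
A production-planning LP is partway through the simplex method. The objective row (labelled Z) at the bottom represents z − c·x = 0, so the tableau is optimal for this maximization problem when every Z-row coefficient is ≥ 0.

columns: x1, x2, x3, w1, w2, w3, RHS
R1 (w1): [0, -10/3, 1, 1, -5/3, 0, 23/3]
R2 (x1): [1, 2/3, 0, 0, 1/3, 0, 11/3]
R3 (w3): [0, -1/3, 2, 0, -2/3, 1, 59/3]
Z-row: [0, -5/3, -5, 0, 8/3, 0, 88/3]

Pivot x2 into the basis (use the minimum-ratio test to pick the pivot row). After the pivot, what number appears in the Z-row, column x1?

Ratio test on column x2 — row 1: entry -10/3 ≤ 0; row 2: (11/3)/(2/3) = 11/2; row 3: entry -1/3 ≤ 0. Minimum is 11/2 at row 2 (x1 leaves); pivot element 2/3.
Divide row 2 by 2/3; eliminate column x2 from the other rows.
Z-row update in column x1: 0 − (-5/3)·(3/2) = 5/2.

5/2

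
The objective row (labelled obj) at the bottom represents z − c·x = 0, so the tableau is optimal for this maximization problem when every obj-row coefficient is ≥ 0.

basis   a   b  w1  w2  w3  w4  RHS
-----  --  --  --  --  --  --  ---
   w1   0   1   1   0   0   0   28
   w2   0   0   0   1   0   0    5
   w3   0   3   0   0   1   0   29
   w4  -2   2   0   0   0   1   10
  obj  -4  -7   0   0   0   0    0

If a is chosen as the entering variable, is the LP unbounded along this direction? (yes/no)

yes

Every constraint-row entry in column a is ≤ 0, so increasing a is unbounded.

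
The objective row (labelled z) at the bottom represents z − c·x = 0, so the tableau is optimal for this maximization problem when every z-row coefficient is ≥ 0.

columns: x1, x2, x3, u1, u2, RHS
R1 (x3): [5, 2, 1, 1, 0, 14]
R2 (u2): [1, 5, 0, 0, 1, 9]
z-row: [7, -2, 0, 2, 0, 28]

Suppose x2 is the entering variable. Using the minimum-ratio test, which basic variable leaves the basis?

Column x2 entries and ratios — x3: 14/2 = 7; u2: 9/5 = 9/5.
Smallest ratio is 9/5 in the row of u2, so u2 leaves.

u2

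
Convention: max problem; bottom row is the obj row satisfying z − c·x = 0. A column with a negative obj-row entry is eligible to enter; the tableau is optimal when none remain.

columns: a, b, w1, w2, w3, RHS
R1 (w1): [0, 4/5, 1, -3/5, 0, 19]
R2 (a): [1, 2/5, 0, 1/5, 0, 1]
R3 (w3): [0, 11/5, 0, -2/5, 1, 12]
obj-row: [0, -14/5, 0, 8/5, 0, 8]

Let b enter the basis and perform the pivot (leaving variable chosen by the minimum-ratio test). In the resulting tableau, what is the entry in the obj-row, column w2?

3

Ratio test on column b — row 1: 19/(4/5) = 95/4; row 2: 1/(2/5) = 5/2; row 3: 12/(11/5) = 60/11. Minimum is 5/2 at row 2 (a leaves); pivot element 2/5.
Divide row 2 by 2/5; eliminate column b from the other rows.
obj-row update in column w2: 8/5 − (-14/5)·(1/2) = 3.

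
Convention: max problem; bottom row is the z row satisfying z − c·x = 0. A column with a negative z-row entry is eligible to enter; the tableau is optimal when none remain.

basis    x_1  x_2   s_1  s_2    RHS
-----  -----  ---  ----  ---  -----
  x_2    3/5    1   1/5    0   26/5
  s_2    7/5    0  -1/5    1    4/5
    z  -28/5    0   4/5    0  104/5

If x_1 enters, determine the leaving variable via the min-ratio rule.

Column x_1 entries and ratios — x_2: (26/5)/(3/5) = 26/3; s_2: (4/5)/(7/5) = 4/7.
Smallest ratio is 4/7 in the row of s_2, so s_2 leaves.

s_2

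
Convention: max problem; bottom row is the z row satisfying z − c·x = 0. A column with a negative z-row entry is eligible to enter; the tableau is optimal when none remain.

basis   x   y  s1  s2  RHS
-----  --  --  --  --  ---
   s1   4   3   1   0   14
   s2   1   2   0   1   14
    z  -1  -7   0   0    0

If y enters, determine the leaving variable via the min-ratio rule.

Column y entries and ratios — s1: 14/3 = 14/3; s2: 14/2 = 7.
Smallest ratio is 14/3 in the row of s1, so s1 leaves.

s1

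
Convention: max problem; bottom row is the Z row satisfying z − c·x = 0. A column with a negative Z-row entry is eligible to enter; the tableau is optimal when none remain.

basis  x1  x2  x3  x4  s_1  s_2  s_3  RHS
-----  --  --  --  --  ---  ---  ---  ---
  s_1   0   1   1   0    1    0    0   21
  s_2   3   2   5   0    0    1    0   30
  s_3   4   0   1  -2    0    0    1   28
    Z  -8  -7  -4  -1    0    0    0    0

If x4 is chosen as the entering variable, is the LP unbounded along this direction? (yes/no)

yes

Every constraint-row entry in column x4 is ≤ 0, so increasing x4 is unbounded.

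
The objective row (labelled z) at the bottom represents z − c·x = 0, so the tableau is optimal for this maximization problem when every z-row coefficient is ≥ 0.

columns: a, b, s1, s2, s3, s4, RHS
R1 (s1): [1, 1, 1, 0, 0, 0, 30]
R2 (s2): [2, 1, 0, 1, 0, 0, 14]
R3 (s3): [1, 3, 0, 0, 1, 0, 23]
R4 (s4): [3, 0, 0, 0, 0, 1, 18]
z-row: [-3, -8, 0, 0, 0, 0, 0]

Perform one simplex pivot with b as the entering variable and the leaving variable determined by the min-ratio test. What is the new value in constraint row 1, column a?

Ratio test on column b — row 1: 30/1 = 30; row 2: 14/1 = 14; row 3: 23/3 = 23/3; row 4: entry 0 ≤ 0. Minimum is 23/3 at row 3 (s3 leaves); pivot element 3.
Divide row 3 by 3; eliminate column b from the other rows.
Row 1 update in column a: 1 − 1·(1/3) = 2/3.

2/3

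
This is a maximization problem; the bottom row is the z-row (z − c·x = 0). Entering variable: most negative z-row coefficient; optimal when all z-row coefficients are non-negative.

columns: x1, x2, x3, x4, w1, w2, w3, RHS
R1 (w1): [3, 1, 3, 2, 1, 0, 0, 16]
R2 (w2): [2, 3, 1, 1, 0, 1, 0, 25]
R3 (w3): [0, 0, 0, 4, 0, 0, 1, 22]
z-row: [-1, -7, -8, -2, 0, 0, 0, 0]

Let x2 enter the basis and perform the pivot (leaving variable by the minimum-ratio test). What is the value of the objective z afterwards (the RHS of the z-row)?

175/3

Ratio test on column x2 — row 1: 16/1 = 16; row 2: 25/3 = 25/3; row 3: entry 0 ≤ 0. Minimum is 25/3 at row 2 (w2 leaves); pivot element 3.
Pivot on row 2; the z-row RHS becomes 0 − (-7)·(25/3) = 175/3.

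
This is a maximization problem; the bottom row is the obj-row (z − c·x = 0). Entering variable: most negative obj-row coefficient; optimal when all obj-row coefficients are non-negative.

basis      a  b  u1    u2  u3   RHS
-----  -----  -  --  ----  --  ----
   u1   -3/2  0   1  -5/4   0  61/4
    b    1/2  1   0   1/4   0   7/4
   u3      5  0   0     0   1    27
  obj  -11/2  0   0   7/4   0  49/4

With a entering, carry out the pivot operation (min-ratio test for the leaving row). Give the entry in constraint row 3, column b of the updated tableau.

Ratio test on column a — row 1: entry -3/2 ≤ 0; row 2: (7/4)/(1/2) = 7/2; row 3: 27/5 = 27/5. Minimum is 7/2 at row 2 (b leaves); pivot element 1/2.
Divide row 2 by 1/2; eliminate column a from the other rows.
Row 3 update in column b: 0 − 5·2 = -10.

-10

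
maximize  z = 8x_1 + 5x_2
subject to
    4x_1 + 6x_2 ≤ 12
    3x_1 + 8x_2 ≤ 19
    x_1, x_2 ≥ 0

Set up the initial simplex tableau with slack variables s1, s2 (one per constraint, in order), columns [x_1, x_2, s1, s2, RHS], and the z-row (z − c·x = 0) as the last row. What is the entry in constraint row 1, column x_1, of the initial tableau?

Constraint 1 has coefficient 4 on x_1.

4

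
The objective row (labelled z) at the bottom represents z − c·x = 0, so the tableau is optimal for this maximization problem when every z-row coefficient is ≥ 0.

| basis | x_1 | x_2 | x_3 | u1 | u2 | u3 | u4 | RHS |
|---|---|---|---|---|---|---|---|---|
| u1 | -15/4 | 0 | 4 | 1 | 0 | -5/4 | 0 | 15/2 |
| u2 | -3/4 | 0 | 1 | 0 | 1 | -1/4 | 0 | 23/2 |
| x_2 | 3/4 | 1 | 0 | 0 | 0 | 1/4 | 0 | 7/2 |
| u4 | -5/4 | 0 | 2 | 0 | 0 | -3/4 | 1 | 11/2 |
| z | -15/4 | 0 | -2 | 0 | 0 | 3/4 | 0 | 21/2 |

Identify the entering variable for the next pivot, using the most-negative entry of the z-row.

x_1

Negative z-row entries: x_1: -15/4, x_3: -2.
The most negative is -15/4 in column x_1, so x_1 enters.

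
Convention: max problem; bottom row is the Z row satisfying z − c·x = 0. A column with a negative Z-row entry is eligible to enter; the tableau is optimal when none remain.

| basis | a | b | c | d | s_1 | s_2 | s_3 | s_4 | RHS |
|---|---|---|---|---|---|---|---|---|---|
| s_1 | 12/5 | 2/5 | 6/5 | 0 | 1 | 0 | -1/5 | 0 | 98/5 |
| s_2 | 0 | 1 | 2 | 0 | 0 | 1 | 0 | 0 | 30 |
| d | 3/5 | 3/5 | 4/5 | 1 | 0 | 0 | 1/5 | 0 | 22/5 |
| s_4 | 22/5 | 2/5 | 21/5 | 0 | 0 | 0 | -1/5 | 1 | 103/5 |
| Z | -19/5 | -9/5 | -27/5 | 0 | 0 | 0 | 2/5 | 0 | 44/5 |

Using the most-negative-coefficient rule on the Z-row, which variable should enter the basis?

Negative Z-row entries: a: -19/5, b: -9/5, c: -27/5.
The most negative is -27/5 in column c, so c enters.

c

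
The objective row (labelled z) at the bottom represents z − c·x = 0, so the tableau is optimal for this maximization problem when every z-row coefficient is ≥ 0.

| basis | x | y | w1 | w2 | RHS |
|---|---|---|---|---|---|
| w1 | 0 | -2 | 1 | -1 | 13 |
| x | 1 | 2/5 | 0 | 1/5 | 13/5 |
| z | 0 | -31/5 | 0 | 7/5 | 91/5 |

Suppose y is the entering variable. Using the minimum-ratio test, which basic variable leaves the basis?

x

Column y entries and ratios — w1: -2 ≤ 0, skip; x: (13/5)/(2/5) = 13/2.
Smallest ratio is 13/2 in the row of x, so x leaves.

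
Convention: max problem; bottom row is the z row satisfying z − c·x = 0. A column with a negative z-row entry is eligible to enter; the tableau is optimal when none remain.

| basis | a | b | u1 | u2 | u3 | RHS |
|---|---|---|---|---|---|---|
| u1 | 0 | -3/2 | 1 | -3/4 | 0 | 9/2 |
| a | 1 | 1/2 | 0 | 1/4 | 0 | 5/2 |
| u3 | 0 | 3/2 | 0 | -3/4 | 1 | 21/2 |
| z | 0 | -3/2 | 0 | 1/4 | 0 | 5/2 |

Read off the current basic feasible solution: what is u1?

9/2

u1 is basic (row 1); its value is the RHS of that row, 9/2.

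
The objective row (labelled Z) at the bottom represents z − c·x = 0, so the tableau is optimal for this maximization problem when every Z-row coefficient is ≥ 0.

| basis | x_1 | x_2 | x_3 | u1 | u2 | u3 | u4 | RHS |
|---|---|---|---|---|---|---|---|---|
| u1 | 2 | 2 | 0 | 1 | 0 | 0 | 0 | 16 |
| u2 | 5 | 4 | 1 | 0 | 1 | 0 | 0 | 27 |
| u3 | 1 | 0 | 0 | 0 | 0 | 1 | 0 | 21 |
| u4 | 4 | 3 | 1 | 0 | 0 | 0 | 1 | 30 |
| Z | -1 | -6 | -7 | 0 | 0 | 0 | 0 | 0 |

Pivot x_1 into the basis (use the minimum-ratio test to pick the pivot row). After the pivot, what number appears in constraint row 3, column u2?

Ratio test on column x_1 — row 1: 16/2 = 8; row 2: 27/5 = 27/5; row 3: 21/1 = 21; row 4: 30/4 = 15/2. Minimum is 27/5 at row 2 (u2 leaves); pivot element 5.
Divide row 2 by 5; eliminate column x_1 from the other rows.
Row 3 update in column u2: 0 − 1·(1/5) = -1/5.

-1/5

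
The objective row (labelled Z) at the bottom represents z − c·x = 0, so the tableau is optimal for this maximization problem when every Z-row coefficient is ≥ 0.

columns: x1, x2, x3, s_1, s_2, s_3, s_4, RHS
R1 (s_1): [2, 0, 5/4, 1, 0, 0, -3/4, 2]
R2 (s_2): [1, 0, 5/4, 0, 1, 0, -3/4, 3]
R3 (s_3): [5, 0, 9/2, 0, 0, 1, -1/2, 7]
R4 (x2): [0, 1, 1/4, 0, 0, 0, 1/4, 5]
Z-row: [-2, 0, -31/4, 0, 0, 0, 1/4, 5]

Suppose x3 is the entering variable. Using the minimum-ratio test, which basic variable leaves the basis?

Column x3 entries and ratios — s_1: 2/(5/4) = 8/5; s_2: 3/(5/4) = 12/5; s_3: 7/(9/2) = 14/9; x2: 5/(1/4) = 20.
Smallest ratio is 14/9 in the row of s_3, so s_3 leaves.

s_3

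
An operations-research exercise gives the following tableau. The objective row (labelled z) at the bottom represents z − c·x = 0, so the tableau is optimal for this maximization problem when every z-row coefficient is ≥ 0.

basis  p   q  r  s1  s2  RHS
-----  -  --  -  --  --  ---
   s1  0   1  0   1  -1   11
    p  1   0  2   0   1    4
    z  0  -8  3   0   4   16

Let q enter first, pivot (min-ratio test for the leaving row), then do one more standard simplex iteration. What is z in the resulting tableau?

120

Ratio test on column q — row 1: 11/1 = 11; row 2: entry 0 ≤ 0. Minimum is 11 at row 1 (s1 leaves); pivot element 1.
Pivot on row 1; the z-row RHS becomes 16 − (-8)·11 = 104.
Next entering variable (most negative z-row entry -4): s2.
Ratio test on column s2 — row 1: entry -1 ≤ 0; row 2: 4/1 = 4. Minimum is 4 at row 2 (p leaves); pivot element 1.
After the second pivot the z-row RHS is 104 − (-4)·4 = 120.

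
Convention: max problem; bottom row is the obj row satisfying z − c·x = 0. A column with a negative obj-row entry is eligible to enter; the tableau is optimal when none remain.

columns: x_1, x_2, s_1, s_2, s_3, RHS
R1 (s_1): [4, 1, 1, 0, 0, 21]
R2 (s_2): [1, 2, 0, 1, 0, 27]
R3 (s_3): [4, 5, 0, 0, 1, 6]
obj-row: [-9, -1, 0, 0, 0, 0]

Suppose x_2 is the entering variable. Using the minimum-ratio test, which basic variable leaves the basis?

Column x_2 entries and ratios — s_1: 21/1 = 21; s_2: 27/2 = 27/2; s_3: 6/5 = 6/5.
Smallest ratio is 6/5 in the row of s_3, so s_3 leaves.

s_3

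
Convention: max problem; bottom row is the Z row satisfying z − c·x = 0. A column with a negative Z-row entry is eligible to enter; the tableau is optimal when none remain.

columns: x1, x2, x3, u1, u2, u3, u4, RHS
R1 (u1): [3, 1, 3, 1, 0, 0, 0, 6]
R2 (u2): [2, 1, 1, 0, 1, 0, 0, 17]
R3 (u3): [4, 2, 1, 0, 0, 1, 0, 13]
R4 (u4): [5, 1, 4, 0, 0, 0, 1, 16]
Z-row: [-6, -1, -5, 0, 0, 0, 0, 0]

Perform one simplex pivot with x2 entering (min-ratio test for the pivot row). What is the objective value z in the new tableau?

Ratio test on column x2 — row 1: 6/1 = 6; row 2: 17/1 = 17; row 3: 13/2 = 13/2; row 4: 16/1 = 16. Minimum is 6 at row 1 (u1 leaves); pivot element 1.
Pivot on row 1; the Z-row RHS becomes 0 − (-1)·6 = 6.

6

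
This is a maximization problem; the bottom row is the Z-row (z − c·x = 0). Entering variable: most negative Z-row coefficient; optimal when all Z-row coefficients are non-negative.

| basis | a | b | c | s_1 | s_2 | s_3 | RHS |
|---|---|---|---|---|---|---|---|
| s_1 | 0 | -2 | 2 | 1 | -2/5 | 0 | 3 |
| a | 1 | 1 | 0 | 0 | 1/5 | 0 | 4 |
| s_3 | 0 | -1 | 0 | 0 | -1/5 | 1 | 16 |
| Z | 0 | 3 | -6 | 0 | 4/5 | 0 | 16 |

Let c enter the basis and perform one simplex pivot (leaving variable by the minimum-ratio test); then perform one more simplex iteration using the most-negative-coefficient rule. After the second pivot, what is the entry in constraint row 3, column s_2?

0

Ratio test on column c — row 1: 3/2 = 3/2; row 2: entry 0 ≤ 0; row 3: entry 0 ≤ 0. Minimum is 3/2 at row 1 (s_1 leaves); pivot element 2.
Divide row 1 by 2; eliminate column c from the other rows.
Second iteration: most negative Z-row entry is -3 in column b, so b enters.
Ratio test on column b — row 1: entry -1 ≤ 0; row 2: 4/1 = 4; row 3: entry -1 ≤ 0. Minimum is 4 at row 2 (a leaves); pivot element 1.
Divide row 2 by 1; eliminate column b from the other rows.
After both pivots, the entry at constraint row 3, column s_2 is 0.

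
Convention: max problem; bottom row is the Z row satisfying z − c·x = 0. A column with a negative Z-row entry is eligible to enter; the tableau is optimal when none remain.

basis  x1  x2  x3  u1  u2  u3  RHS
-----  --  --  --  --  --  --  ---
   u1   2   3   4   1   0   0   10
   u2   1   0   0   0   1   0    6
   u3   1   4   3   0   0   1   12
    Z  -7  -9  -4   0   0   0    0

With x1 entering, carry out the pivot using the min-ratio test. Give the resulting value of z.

35

Ratio test on column x1 — row 1: 10/2 = 5; row 2: 6/1 = 6; row 3: 12/1 = 12. Minimum is 5 at row 1 (u1 leaves); pivot element 2.
Pivot on row 1; the Z-row RHS becomes 0 − (-7)·5 = 35.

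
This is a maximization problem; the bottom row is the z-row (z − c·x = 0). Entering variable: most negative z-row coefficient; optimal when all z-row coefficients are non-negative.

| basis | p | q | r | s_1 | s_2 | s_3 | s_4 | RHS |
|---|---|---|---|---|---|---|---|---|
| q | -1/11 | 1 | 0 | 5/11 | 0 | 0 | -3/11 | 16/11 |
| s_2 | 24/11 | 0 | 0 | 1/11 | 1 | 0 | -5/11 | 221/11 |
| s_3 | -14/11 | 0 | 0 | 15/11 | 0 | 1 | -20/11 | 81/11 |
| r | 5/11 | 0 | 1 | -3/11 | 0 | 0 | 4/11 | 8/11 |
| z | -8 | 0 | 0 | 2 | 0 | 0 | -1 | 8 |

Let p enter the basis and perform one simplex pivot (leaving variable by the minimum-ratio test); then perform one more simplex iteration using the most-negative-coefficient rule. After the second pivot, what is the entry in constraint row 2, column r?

Ratio test on column p — row 1: entry -1/11 ≤ 0; row 2: (221/11)/(24/11) = 221/24; row 3: entry -14/11 ≤ 0; row 4: (8/11)/(5/11) = 8/5. Minimum is 8/5 at row 4 (r leaves); pivot element 5/11.
Divide row 4 by 5/11; eliminate column p from the other rows.
Second iteration: most negative z-row entry is -14/5 in column s_1, so s_1 enters.
Ratio test on column s_1 — row 1: (8/5)/(2/5) = 4; row 2: (83/5)/(7/5) = 83/7; row 3: (47/5)/(3/5) = 47/3; row 4: entry -3/5 ≤ 0. Minimum is 4 at row 1 (q leaves); pivot element 2/5.
Divide row 1 by 2/5; eliminate column s_1 from the other rows.
After both pivots, the entry at constraint row 2, column r is -11/2.

-11/2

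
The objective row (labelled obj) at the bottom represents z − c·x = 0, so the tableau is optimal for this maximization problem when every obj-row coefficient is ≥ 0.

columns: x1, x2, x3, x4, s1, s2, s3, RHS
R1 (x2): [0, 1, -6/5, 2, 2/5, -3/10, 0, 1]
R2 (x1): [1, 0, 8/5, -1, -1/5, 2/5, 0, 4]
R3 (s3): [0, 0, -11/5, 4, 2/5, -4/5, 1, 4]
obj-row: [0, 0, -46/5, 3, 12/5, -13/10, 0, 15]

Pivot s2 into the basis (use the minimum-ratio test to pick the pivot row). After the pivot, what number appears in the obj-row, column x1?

13/4

Ratio test on column s2 — row 1: entry -3/10 ≤ 0; row 2: 4/(2/5) = 10; row 3: entry -4/5 ≤ 0. Minimum is 10 at row 2 (x1 leaves); pivot element 2/5.
Divide row 2 by 2/5; eliminate column s2 from the other rows.
obj-row update in column x1: 0 − (-13/10)·(5/2) = 13/4.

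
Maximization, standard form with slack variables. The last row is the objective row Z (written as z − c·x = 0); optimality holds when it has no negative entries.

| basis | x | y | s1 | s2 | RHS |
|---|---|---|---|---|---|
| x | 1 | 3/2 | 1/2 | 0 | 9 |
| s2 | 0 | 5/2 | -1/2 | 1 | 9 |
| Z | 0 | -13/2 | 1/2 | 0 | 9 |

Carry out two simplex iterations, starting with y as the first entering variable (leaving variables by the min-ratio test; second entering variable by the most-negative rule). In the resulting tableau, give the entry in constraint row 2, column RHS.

9/2

Ratio test on column y — row 1: 9/(3/2) = 6; row 2: 9/(5/2) = 18/5. Minimum is 18/5 at row 2 (s2 leaves); pivot element 5/2.
Divide row 2 by 5/2; eliminate column y from the other rows.
Second iteration: most negative Z-row entry is -4/5 in column s1, so s1 enters.
Ratio test on column s1 — row 1: (18/5)/(4/5) = 9/2; row 2: entry -1/5 ≤ 0. Minimum is 9/2 at row 1 (x leaves); pivot element 4/5.
Divide row 1 by 4/5; eliminate column s1 from the other rows.
After both pivots, the entry at constraint row 2, column RHS is 9/2.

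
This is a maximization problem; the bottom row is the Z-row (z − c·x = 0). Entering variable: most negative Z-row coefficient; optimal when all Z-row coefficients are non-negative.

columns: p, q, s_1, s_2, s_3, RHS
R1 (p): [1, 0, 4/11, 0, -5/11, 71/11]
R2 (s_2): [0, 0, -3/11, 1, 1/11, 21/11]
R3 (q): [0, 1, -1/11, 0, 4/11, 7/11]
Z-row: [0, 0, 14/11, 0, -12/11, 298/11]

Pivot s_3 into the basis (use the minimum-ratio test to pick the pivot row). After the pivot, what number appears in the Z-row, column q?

3

Ratio test on column s_3 — row 1: entry -5/11 ≤ 0; row 2: (21/11)/(1/11) = 21; row 3: (7/11)/(4/11) = 7/4. Minimum is 7/4 at row 3 (q leaves); pivot element 4/11.
Divide row 3 by 4/11; eliminate column s_3 from the other rows.
Z-row update in column q: 0 − (-12/11)·(11/4) = 3.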